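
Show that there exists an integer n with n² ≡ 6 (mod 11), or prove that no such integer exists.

Computing n² mod 11 for n = 0, 1, …, 5 (enough, by the symmetry n ↦ 11 − n) gives 0, 1, 4, 9, 5, 3.
The set of squares mod 11 is therefore {0, 1, 3, 4, 5, 9}, which does not contain 6.
Therefore n² ≡ 6 (mod 11) has no solution.

No such integer exists.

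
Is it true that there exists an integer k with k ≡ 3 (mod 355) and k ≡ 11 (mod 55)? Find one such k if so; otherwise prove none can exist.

No, no such integer exists.

Both moduli are multiples of 5 = gcd(355, 55), so any solution would satisfy k ≡ 3 and k ≡ 11 modulo 5 simultaneously.
These are incompatible: 3 − 11 = -8 is not divisible by 5.
Hence the system has no solution.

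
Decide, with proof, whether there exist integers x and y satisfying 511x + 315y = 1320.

No such integers exist.

Any value of 511x + 315y is a multiple of gcd(511, 315) = 7.
But 1320 is not a multiple of 7 (it leaves remainder 4).
Therefore 511x + 315y = 1320 has no solution in integers.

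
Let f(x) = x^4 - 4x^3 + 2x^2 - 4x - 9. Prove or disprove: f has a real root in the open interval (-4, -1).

The endpoint values f(-4) = 551 and f(-1) = 2 are both positive. Claim: f(x) > 0 for every x in (-4, -1).
Shift to the endpoint -1: with x = -1 − u (0 < u < 3), one computes f(-1 − u) = u^4 + 8u^3 + 20u^2 + 24u + 2.
The nonzero coefficients here are all positive, so for u > 0 every term is positive (or zero), and the constant term 2 is strictly positive.
Therefore f(x) > 0 throughout (-4, -1), and f has no zero there.

No such root exists.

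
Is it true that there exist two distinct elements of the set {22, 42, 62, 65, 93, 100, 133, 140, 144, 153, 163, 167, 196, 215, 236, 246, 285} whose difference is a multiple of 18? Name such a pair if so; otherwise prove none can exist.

There is no such pair.

Residues mod 18: 22↦4, 42↦6, 62↦8, 65↦11, 93↦3, 100↦10, 133↦7, 140↦14, 144↦0, 153↦9, 163↦1, 167↦5, 196↦16, 215↦17, 236↦2, 246↦12, 285↦15.
No residue repeats among the 17 elements, so no pair has difference ≡ 0 (mod 18).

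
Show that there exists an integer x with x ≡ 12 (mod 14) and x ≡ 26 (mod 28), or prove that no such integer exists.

gcd(14, 28) = 14. A simultaneous solution exists iff 12 ≡ 26 (mod 14); here 12 mod 14 = 12 = 26 mod 14, so it does.
The integers ≡ 12 (mod 14) are 12, 26, …; their remainders mod 28 are 12, 26, so x = 26 is the first that is ≡ 26 (mod 28).
Indeed 26 ≡ 12 (mod 14) and 26 ≡ 26 (mod 28).

x = 26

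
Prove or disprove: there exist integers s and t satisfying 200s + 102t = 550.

Since gcd(200, 102) = 2 and 550 = 2·275, Bézout's identity guarantees a solution.
Dividing through by 2 reduces the equation to 100s + 51t = 275.
Run the Euclidean algorithm on 100 and 51: 100 = 1·51 + 49, 51 = 1·49 + 2, 49 = 24·2 + 1, 2 = 2·1 + 0.
Unwinding: 1 = 49 − 24·2 = 49 − 24·(51 − 1·49) = −24·51 + 25·49 = −24·51 + 25·(100 − 1·51) = 25·100 − 49·51, i.e. 100·25 + 51·(-49) = 1.
Times 275: 100·6875 + 51·(-13475) = 275, so (6875, -13475) solves it.
Shifting by a multiple of (51, −100) keeps it a solution: s = 6875 − 134·51 = 41, t = -13475 + 134·100 = -75.
Check: 200·41 + 102·(-75) = 8200 − 7650 = 550. ✓

s = 41, t = -75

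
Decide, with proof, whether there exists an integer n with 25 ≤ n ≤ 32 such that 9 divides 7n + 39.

The values of 7n + 39 for n = 25, 26, …, 32 are 214, 221, 228, 235, 242, 249, 256, 263; reduced mod 9 these are 7, 5, 3, 1, 8, 6, 4, 2.
The residue 0 does not occur, so no n in [25, 32] makes 7n + 39 a multiple of 9.

No such integer n in that range exists.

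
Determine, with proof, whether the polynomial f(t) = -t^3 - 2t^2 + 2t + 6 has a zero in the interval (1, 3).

Yes, f has a root in the interval.

f(1) = 5 and f(3) = -33, which have opposite signs.
f is continuous everywhere (it is a polynomial), in particular on [1, 3].
By the Intermediate Value Theorem f must vanish at some point of (1, 3).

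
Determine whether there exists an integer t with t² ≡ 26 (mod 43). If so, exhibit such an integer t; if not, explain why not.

Apply Euler's criterion with the prime 43: 26 is a quadratic residue iff 26^21 ≡ 1 (mod 43), and a non-residue iff it is ≡ −1.
Squaring successively (mod 43): 26^2 = 676 ≡ 31; 26^4 ≡ 31² = 961 ≡ 15; 26^8 ≡ 15² = 225 ≡ 10; 26^16 ≡ 10² = 100 ≡ 14.
Since 21 = 16 + 4 + 1, 26^21 ≡ 14 · 15 · 26; multiplying out mod 43: 14·15 = 210 ≡ 38, then 38·26 = 988 ≡ 42. Thus 26^21 ≡ 42 ≡ −1 (mod 43).
The value −1 means 26 is a non-residue modulo 43, so t² ≡ 26 (mod 43) is impossible.

There is no such integer.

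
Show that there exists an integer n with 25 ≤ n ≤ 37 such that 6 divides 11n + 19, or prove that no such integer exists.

Try n = 25: 11·25 + 19 = 294 = 49·6, which is divisible by 6.

n = 25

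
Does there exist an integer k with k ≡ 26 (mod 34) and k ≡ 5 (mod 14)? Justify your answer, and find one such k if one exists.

No such integer exists.

Reduce both congruences modulo 2, which divides 34 and 14: they say k ≡ 26 (mod 2) and k ≡ 5 (mod 2).
These are incompatible: 26 − 5 = 21 is not divisible by 2.
Therefore no such k exists.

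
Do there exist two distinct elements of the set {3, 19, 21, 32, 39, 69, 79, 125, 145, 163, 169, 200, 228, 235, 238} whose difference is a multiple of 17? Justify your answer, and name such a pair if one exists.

Two integers differ by a multiple of 17 exactly when they have the same residue mod 17. The residues are 3↦3, 19↦2, 21↦4, 32↦15, 39↦5, 69↦1, 79↦11, 125↦6, 145↦9, 163↦10, 169↦16, 200↦13, 228↦7, 235↦14, 238↦0.
No residue repeats among the 15 elements, so no pair has difference ≡ 0 (mod 17).

There is no such pair.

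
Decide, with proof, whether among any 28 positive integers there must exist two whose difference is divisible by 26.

Yes.

Partition the integers by their residue mod 26; there are 26 classes.
With 28 integers and only 26 classes, the pigeonhole principle forces two of them, say a and b, into the same class.
Then a ≡ b (mod 26), i.e. 26 ∣ (a − b).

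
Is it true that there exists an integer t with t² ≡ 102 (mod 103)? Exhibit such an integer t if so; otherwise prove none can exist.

103 is prime, so by Euler's criterion 102 is a square mod 103 iff 102^((103−1)/2) = 102^51 ≡ 1 (mod 103).
Squaring successively (mod 103): 102^2 = 10404 ≡ 1; 102^4 ≡ 1² = 1 ≡ 1; 102^8 ≡ 1² = 1 ≡ 1; 102^16 ≡ 1² = 1 ≡ 1; 102^32 ≡ 1² = 1 ≡ 1.
Since 51 = 32 + 16 + 2 + 1, 102^51 ≡ 1 · 1 · 1 · 102; multiplying out mod 103: 1·1 = 1 ≡ 1, then 1·1 = 1 ≡ 1, then 1·102 = 102 ≡ 102. Thus 102^51 ≡ 102 ≡ −1 (mod 103).
By Euler's criterion 102 is a quadratic non-residue mod 103: no t satisfies t² ≡ 102 (mod 103).

No such integer exists.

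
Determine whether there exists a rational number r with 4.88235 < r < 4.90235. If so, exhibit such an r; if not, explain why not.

Scale by 9: the interval becomes (43.94115, 44.12115), which contains the integer 44.
Hence 44/9 is a rational number with 4.88235 < 44/9 < 4.90235.

r = 44/9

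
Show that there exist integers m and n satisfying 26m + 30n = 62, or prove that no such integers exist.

Every value of 26m + 30n is a multiple of gcd(26, 30) = 2; since 2 ∣ 62, solutions exist.
Dividing through by 2 reduces the equation to 13m + 15n = 31.
Dividing repeatedly: 15 = 1·13 + 2, 13 = 6·2 + 1, 2 = 2·1 + 0.
Back-substituting, 1 = 13 − 6·2 = 13 − 6·(15 − 1·13) = −6·15 + 7·13; that is, 13·7 + 15·(-6) = 1.
Times 31: 13·217 + 15·(-186) = 31, so (217, -186) solves it.
The general solution is m = 217 + 15k, n = -186 − 13k; taking k = -14 gives the smaller pair m = 7, n = -4.
Check: 26·7 + 30·(-4) = 182 − 120 = 62. ✓

m = 7, n = -4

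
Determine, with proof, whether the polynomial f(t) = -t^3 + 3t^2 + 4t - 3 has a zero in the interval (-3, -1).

f(-3) = 39 and f(-1) = -3, which have opposite signs.
Since f is a polynomial it is continuous on [-3, -1].
By the Intermediate Value Theorem, f takes the value 0 somewhere in the open interval.

Such a root exists.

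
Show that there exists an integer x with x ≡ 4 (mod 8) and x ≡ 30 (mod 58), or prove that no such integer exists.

x = 204

The moduli are not coprime: gcd(8, 58) = 2. Compatibility requires 2 ∣ (30 − 4) = 26, which holds, so solutions exist.
Put x = 4 + 8t, so we need 8t ≡ 26 (mod 58), equivalently (divide by 2) 4t ≡ 13 (mod 29).
Invert 4 mod 29 by the Euclidean algorithm: 29 = 7·4 + 1, 4 = 4·1 + 0; back-substituting, 1 = 29 − 7·4. Hence 4·(-7) ≡ 1, so 4⁻¹ ≡ -7 ≡ 22 (mod 29).
Multiplying by 22: t ≡ 22·13 = 286 ≡ 25 (mod 29).
Then x = 4 + 8·25 = 204.
Verify: 204 = 25·8 + 4 and 204 = 3·58 + 30. ✓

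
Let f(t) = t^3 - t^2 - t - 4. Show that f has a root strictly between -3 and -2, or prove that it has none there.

The endpoint values f(-3) = -37 and f(-2) = -14 are both negative. Claim: f(t) < 0 for every t in (-3, -2).
Shift to the endpoint -2: with t = -2 − u (0 < u < 1), one computes f(-2 − u) = -u^3 - 7u^2 - 15u - 14.
All 4 nonzero coefficients of this polynomial in u are negative; hence for u > 0 the value is a sum of negative terms (the constant -14 among them).
So f is strictly negative on (-3, -2); no root exists in the interval.

f has no root in that interval.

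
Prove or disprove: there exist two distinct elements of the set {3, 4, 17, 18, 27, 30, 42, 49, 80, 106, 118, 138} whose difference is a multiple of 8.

3 and 27 are such a pair.

3 mod 8 = 3 and 27 mod 8 = 3, so 27 − 3 = 24 = 3·8.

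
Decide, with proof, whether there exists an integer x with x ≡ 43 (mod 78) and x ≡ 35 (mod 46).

The moduli are not coprime: gcd(78, 46) = 2. Compatibility requires 2 ∣ (35 − 43) = -8, which holds, so solutions exist.
Write x = 43 + 78t. Then 78t ≡ 35 − 43 ≡ 38 (mod 46); dividing through by 2 gives 39t ≡ 19 (mod 23).
39 ≡ 16 (mod 23), so this reads 16t ≡ 19 (mod 23). Since 16·13 = 208 = 9·23 + 1, the inverse of 16 mod 23 is 13.
Multiplying by 13: t ≡ 13·19 = 247 ≡ 17 (mod 23).
Then x = 43 + 78·17 = 1369.
Verify: 1369 = 17·78 + 43 and 1369 = 29·46 + 35. ✓

x = 1369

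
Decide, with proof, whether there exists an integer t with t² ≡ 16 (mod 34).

t = 30

t = 30 works: 30² = 900, and 900 − 16 = 884 = 26·34.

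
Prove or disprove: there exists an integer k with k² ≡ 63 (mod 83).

k = 35

Take k = 35. Then 35² = 1225 = 14·83 + 63, so 35² ≡ 63 (mod 83).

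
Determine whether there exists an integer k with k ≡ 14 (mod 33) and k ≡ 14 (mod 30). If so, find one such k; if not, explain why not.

k = 14

gcd(33, 30) = 3. A simultaneous solution exists iff 14 ≡ 14 (mod 3); here 14 mod 3 = 2 = 14 mod 3, so it does.
In fact k = 14 itself already satisfies 14 mod 30 = 14.
Verify: 14 = 0·33 + 14 and 14 = 0·30 + 14. ✓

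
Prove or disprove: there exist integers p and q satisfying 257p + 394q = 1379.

p = 197, q = -125

Since gcd(257, 394) = 1, every integer is an integer combination of 257 and 394.
Dividing repeatedly: 394 = 1·257 + 137, 257 = 1·137 + 120, 137 = 1·120 + 17, 120 = 7·17 + 1, 17 = 17·1 + 0.
Working back up the chain: 1 = 120 − 7·17 = 120 − 7·(137 − 1·120) = −7·137 + 8·120 = −7·137 + 8·(257 − 1·137) = 8·257 − 15·137 = 8·257 − 15·(394 − 1·257) = −15·394 + 23·257. So 257·23 + 394·(-15) = 1.
Scaling by 1379 gives the particular solution (p, q) = (31717, -20685).
Subtracting 80·394 from p and adding 80·257 to q gives the tidier solution (197, -125).
Indeed 257·197 + 394·(-125) = 50629 − 49250 = 1379.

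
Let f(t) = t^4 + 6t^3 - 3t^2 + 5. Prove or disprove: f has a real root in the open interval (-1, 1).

Yes, f has a root in the interval.

f(-1) = -3 and f(1) = 9, which have opposite signs.
Since f is a polynomial it is continuous on [-1, 1].
By the Intermediate Value Theorem, f takes the value 0 somewhere in the open interval.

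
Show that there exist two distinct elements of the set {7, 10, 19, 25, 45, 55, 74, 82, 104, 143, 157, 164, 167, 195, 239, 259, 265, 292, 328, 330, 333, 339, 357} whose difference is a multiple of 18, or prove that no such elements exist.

7 and 25 are such a pair.

Both 7 and 25 leave remainder 7 on division by 18; their difference 18 = 1·18 is a multiple of 18.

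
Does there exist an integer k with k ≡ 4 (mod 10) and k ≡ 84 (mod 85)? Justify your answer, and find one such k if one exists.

k = 84

gcd(10, 85) = 5. A simultaneous solution exists iff 4 ≡ 84 (mod 5); here 4 mod 5 = 4 = 84 mod 5, so it does.
Write k = 4 + 10t. Then 10t ≡ 84 − 4 ≡ 80 (mod 85); dividing through by 5 gives 2t ≡ 16 (mod 17).
Invert 2 mod 17 by the Euclidean algorithm: 17 = 8·2 + 1, 2 = 2·1 + 0; back-substituting, 1 = 17 − 8·2. Hence 2·(-8) ≡ 1, so 2⁻¹ ≡ -8 ≡ 9 (mod 17).
Therefore t ≡ 9·16 = 144 ≡ 8 (mod 17).
Then k = 4 + 10·8 = 84.
Indeed 84 ≡ 4 (mod 10) and 84 ≡ 84 (mod 85).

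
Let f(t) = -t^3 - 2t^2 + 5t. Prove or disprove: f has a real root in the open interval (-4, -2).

f(-4) = 12 and f(-2) = -10, which have opposite signs.
Since f is a polynomial it is continuous on [-4, -2].
By the Intermediate Value Theorem, f takes the value 0 somewhere in the open interval.

Such a root exists.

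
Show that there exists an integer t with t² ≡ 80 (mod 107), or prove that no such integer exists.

Apply Euler's criterion with the prime 107: 80 is a quadratic residue iff 80^53 ≡ 1 (mod 107), and a non-residue iff it is ≡ −1.
Squaring successively (mod 107): 80^2 = 6400 ≡ 87; 80^4 ≡ 87² = 7569 ≡ 79; 80^8 ≡ 79² = 6241 ≡ 35; 80^16 ≡ 35² = 1225 ≡ 48; 80^32 ≡ 48² = 2304 ≡ 57.
Since 53 = 32 + 16 + 4 + 1, 80^53 ≡ 57 · 48 · 79 · 80; multiplying out mod 107: 57·48 = 2736 ≡ 61, then 61·79 = 4819 ≡ 4, then 4·80 = 320 ≡ 106. Thus 80^53 ≡ 106 ≡ −1 (mod 107).
The value −1 means 80 is a non-residue modulo 107, so t² ≡ 80 (mod 107) is impossible.

No such integer exists.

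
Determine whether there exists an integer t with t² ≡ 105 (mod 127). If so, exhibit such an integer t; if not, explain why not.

127 is prime, so by Euler's criterion 105 is a square mod 127 iff 105^((127−1)/2) = 105^63 ≡ 1 (mod 127).
Repeated squaring mod 127: 105^2 = 11025 ≡ 103; 105^4 ≡ 103² = 10609 ≡ 68; 105^8 ≡ 68² = 4624 ≡ 52; 105^16 ≡ 52² = 2704 ≡ 37; 105^32 ≡ 37² = 1369 ≡ 99.
Since 63 = 32 + 16 + 8 + 4 + 2 + 1, 105^63 ≡ 99 · 37 · 52 · 68 · 103 · 105; multiplying out mod 127: 99·37 = 3663 ≡ 107, then 107·52 = 5564 ≡ 103, then 103·68 = 7004 ≡ 19, then 19·103 = 1957 ≡ 52, then 52·105 = 5460 ≡ 126. Thus 105^63 ≡ 126 ≡ −1 (mod 127).
By Euler's criterion 105 is a quadratic non-residue mod 127: no t satisfies t² ≡ 105 (mod 127).

No, no such integer exists.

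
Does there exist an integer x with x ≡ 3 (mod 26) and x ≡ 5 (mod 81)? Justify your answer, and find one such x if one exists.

gcd(26, 81) = 1, so the Chinese Remainder Theorem guarantees exactly one residue class mod 2106 satisfying both.
Any solution of the first congruence is x = 3 + 26t; substituting into the second, 26t ≡ 5 − 3 ≡ 2 (mod 81).
Note 26·53 = 1378 ≡ 1 (mod 81) (as 1378 − 1 = 17·81), so 26⁻¹ ≡ 53.
Multiplying by 53: t ≡ 53·2 = 106 ≡ 25 (mod 81).
With t = 25: x = 3 + 26·25 = 653.
Verify: 653 = 25·26 + 3 and 653 = 8·81 + 5. ✓

x = 653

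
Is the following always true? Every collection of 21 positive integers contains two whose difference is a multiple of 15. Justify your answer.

There are exactly 15 possible remainders on division by 15.
Placing 21 integers into 15 classes, some class receives at least two — say a and b.
Their difference a − b is then a multiple of 15.

Yes, this is always true.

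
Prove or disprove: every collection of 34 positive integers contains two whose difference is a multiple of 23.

Yes.

Partition the integers by their residue mod 23; there are 23 classes.
Since 34 > 23, two of the 34 integers must share a residue class by the pigeonhole principle; call them a and b.
Their difference a − b is then a multiple of 23.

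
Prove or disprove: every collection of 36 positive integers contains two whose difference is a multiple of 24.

There are exactly 24 possible remainders on division by 24.
Placing 36 integers into 24 classes, some class receives at least two — say a and b.
Their difference a − b is then a multiple of 24.

Yes.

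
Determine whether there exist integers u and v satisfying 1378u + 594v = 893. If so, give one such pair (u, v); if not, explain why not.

Any value of 1378u + 594v is a multiple of gcd(1378, 594) = 2.
But 893 is not a multiple of 2 (it leaves remainder 1).
Hence no integers u, v satisfy the equation.

There are no such integers.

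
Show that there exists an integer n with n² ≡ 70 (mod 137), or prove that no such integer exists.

No such integer exists.

137 is prime, so by Euler's criterion 70 is a square mod 137 iff 70^((137−1)/2) = 70^68 ≡ 1 (mod 137).
Repeated squaring mod 137: 70^2 = 4900 ≡ 105; 70^4 ≡ 105² = 11025 ≡ 65; 70^8 ≡ 65² = 4225 ≡ 115; 70^16 ≡ 115² = 13225 ≡ 73; 70^32 ≡ 73² = 5329 ≡ 123; 70^64 ≡ 123² = 15129 ≡ 59.
Since 68 = 64 + 4, 70^68 ≡ 59 · 65; multiplying out mod 137: 59·65 = 3835 ≡ 136. Thus 70^68 ≡ 136 ≡ −1 (mod 137).
The value −1 means 70 is a non-residue modulo 137, so n² ≡ 70 (mod 137) is impossible.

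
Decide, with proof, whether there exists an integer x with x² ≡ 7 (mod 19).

x = 8

x = 8 works: 8² = 64, and 64 − 7 = 57 = 3·19.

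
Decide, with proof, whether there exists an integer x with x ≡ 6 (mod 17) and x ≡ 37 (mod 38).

Since 17 and 38 share no common factor, CRT says the pair of congruences has a solution (unique mod 646).
Any solution of the first congruence is x = 6 + 17t; substituting into the second, 17t ≡ 37 − 6 ≡ 31 (mod 38).
Note 17·9 = 153 ≡ 1 (mod 38) (as 153 − 1 = 4·38), so 17⁻¹ ≡ 9.
Multiplying by 9: t ≡ 9·31 = 279 ≡ 13 (mod 38).
With t = 13: x = 6 + 17·13 = 227.
Indeed 227 ≡ 6 (mod 17) and 227 ≡ 37 (mod 38).

x = 227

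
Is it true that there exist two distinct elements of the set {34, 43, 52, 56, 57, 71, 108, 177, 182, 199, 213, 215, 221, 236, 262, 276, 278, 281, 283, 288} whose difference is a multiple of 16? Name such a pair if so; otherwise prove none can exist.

Reduce each element mod 16: 34↦2, 43↦11, 52↦4, 56↦8, 57↦9, 71↦7, 108↦12, 177↦1, 182↦6, 199↦7, 213↦5, 215↦7, 221↦13, 236↦12, 262↦6, 276↦4, 278↦6, 281↦9, 283↦11, 288↦0. The residue 11 repeats (at 43 and 283), and 283 − 43 = 240 = 15·16.

Yes: 43 and 283.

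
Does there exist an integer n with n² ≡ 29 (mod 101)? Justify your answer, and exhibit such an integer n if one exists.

101 is prime, so by Euler's criterion 29 is a square mod 101 iff 29^((101−1)/2) = 29^50 ≡ 1 (mod 101).
Squaring successively (mod 101): 29^2 = 841 ≡ 33; 29^4 ≡ 33² = 1089 ≡ 79; 29^8 ≡ 79² = 6241 ≡ 80; 29^16 ≡ 80² = 6400 ≡ 37; 29^32 ≡ 37² = 1369 ≡ 56.
Since 50 = 32 + 16 + 2, 29^50 ≡ 56 · 37 · 33; multiplying out mod 101: 56·37 = 2072 ≡ 52, then 52·33 = 1716 ≡ 100. Thus 29^50 ≡ 100 ≡ −1 (mod 101).
By Euler's criterion 29 is a quadratic non-residue mod 101: no n satisfies n² ≡ 29 (mod 101).

There is no such integer.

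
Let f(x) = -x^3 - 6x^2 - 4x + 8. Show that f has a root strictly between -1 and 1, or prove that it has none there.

f(-1) = 7 and f(1) = -3, which have opposite signs.
Since f is a polynomial it is continuous on [-1, 1].
By the Intermediate Value Theorem f must vanish at some point of (-1, 1).

Such a root exists.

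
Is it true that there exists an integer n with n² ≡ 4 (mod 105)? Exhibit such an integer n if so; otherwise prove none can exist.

Take n = 58. Then 58² = 3364 = 32·105 + 4, so 58² ≡ 4 (mod 105).

n = 58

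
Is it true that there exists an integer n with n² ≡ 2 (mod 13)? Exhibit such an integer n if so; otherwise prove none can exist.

Squares mod 13 repeat after n = 6 (as (−n)² = n²); for n = 0..6 they are 0, 1, 4, 9, 3, 12, 10.
So the quadratic residues mod 13 are {0, 1, 3, 4, 9, 10, 12}, and 2 is not among them.
Hence no integer n has n² ≡ 2 (mod 13).

No such integer exists.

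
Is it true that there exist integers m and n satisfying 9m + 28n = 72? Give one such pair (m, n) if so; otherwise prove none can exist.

m = 8, n = 0

Since gcd(9, 28) = 1, every integer is an integer combination of 9 and 28.
Euclidean algorithm: 28 = 3·9 + 1, 9 = 9·1 + 0.
Unwinding: 1 = 28 − 3·9, i.e. 9·(-3) + 28·1 = 1.
Multiplying through by 72: m = (-3)·72 = -216, n = 1·72 = 72 is a solution.
Shifting by a multiple of (28, −9) keeps it a solution: m = -216 + 8·28 = 8, n = 72 − 8·9 = 0.
Indeed 9·8 + 28·0 = 72 + 0 = 72.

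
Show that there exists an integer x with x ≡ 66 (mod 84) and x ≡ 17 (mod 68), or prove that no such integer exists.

There is no such integer.

Both moduli are multiples of 4 = gcd(84, 68), so any solution would satisfy x ≡ 66 and x ≡ 17 modulo 4 simultaneously.
However 66 ≡ 2 and 17 ≡ 1 (mod 4), and 2 ≠ 1.
So no integer satisfies both congruences.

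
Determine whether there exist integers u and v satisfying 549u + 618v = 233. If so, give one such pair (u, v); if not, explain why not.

Any value of 549u + 618v is a multiple of gcd(549, 618) = 3.
But 233 = 3·77 + 2, so 3 ∤ 233.
Hence no integers u, v satisfy the equation.

No such integers exist.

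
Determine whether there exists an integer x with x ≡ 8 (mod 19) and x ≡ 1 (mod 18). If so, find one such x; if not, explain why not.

x = 217

Since 19 and 18 share no common factor, CRT says the pair of congruences has a solution (unique mod 342).
Write x = 8 + 19t and require 8 + 19t ≡ 1 (mod 18), i.e. 19t ≡ 11 (mod 18).
19 ≡ 1 (mod 18), so this reads 1t ≡ 11 (mod 18). So t ≡ 11 (mod 18).
With t = 11: x = 8 + 19·11 = 217.
Indeed 217 ≡ 8 (mod 19) and 217 ≡ 1 (mod 18).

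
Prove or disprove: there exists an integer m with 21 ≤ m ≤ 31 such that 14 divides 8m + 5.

No such integer m in that range exists.

For m = 21, 22, …, 31 the values of 8m + 5 modulo 14 are 5, 13, 7, 1, 9, 3, 11, 5, 13, 7, 1 respectively.
The residue 0 does not occur, so no m in [21, 31] makes 8m + 5 a multiple of 14.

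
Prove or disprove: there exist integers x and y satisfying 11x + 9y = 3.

x = 6, y = -7

11 and 9 are coprime, so 11x + 9y ranges over all of ℤ.
Dividing repeatedly: 11 = 1·9 + 2, 9 = 4·2 + 1, 2 = 2·1 + 0.
Unwinding: 1 = 9 − 4·2 = 9 − 4·(11 − 1·9) = −4·11 + 5·9, i.e. 11·(-4) + 9·5 = 1.
Multiplying through by 3: x = (-4)·3 = -12, y = 5·3 = 15 is a solution.
Shifting by a multiple of (9, −11) keeps it a solution: x = -12 + 2·9 = 6, y = 15 − 2·11 = -7.
Check: 11·6 + 9·(-7) = 66 − 63 = 3. ✓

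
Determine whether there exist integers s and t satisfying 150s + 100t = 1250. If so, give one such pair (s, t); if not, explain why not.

Every value of 150s + 100t is a multiple of gcd(150, 100) = 50; since 50 ∣ 1250, solutions exist.
Dividing through by 50 reduces the equation to 3s + 2t = 25.
Run the Euclidean algorithm on 3 and 2: 3 = 1·2 + 1, 2 = 2·1 + 0.
Working back up the chain: 1 = 3 − 1·2. So 3·1 + 2·(-1) = 1.
Scaling by 25 gives the particular solution (s, t) = (25, -25).
Subtracting 12·2 from s and adding 12·3 to t gives the tidier solution (1, 11).
Check: 150·1 + 100·11 = 150 + 1100 = 1250. ✓

s = 1, t = 11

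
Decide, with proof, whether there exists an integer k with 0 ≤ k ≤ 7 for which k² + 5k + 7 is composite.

k = 7

At k = 7: 7² + 5·7 + 7 = 91 = 7·13, which is composite.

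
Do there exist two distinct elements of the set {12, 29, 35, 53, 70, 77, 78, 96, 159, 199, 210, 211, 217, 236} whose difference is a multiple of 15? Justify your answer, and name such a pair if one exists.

No, no such pair exists.

Two integers differ by a multiple of 15 exactly when they have the same residue mod 15. The residues are 12↦12, 29↦14, 35↦5, 53↦8, 70↦10, 77↦2, 78↦3, 96↦6, 159↦9, 199↦4, 210↦0, 211↦1, 217↦7, 236↦11.
These 14 residues are pairwise different, hence no difference of two elements is divisible by 15.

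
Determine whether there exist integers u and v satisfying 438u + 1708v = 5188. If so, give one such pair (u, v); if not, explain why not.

u = 394, v = -98

Since gcd(438, 1708) = 2 and 5188 = 2·2594, Bézout's identity guarantees a solution.
Dividing through by 2 reduces the equation to 219u + 854v = 2594.
Dividing repeatedly: 854 = 3·219 + 197, 219 = 1·197 + 22, 197 = 8·22 + 21, 22 = 1·21 + 1, 21 = 21·1 + 0.
Working back up the chain: 1 = 22 − 1·21 = 22 − (197 − 8·22) = −197 + 9·22 = −197 + 9·(219 − 1·197) = 9·219 − 10·197 = 9·219 − 10·(854 − 3·219) = −10·854 + 39·219. So 219·39 + 854·(-10) = 1.
Scaling by 2594 gives the particular solution (u, v) = (101166, -25940).
Subtracting 118·854 from u and adding 118·219 to v gives the tidier solution (394, -98).
Indeed 438·394 + 1708·(-98) = 172572 − 167384 = 5188.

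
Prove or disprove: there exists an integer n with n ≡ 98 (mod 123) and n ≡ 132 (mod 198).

gcd(123, 198) = 3. If n ≡ 98 (mod 123) and n ≡ 132 (mod 198), then n ≡ 98 (mod 3) and n ≡ 132 (mod 3).
However 98 ≡ 2 and 132 ≡ 0 (mod 3), and 2 ≠ 0.
Therefore no such n exists.

There is no such integer.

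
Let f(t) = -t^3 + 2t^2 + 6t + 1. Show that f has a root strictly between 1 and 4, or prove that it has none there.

Such a root exists.

f(1) = 8 and f(4) = -7, which have opposite signs.
As a polynomial, f is continuous on every closed interval.
By the Intermediate Value Theorem, f takes the value 0 somewhere in the open interval.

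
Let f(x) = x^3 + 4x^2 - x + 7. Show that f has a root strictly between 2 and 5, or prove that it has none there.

f has no root in that interval.

The endpoint values f(2) = 29 and f(5) = 227 are both positive. Claim: f(x) > 0 for every x in (2, 5).
Shift to the endpoint 2: with x = 2 + u (0 < u < 3), one computes f(2 + u) = u^3 + 10u^2 + 27u + 29.
All 4 nonzero coefficients of this polynomial in u are positive; hence for u > 0 the value is a sum of positive terms (the constant 29 among them).
So f is strictly positive on (2, 5); no root exists in the interval.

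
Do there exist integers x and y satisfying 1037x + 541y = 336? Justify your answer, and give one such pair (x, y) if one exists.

x = 245, y = -469

1037 and 541 are coprime, so 1037x + 541y ranges over all of ℤ.
Run the Euclidean algorithm on 1037 and 541: 1037 = 1·541 + 496, 541 = 1·496 + 45, 496 = 11·45 + 1, 45 = 45·1 + 0.
Unwinding: 1 = 496 − 11·45 = 496 − 11·(541 − 1·496) = −11·541 + 12·496 = −11·541 + 12·(1037 − 1·541) = 12·1037 − 23·541, i.e. 1037·12 + 541·(-23) = 1.
Times 336: 1037·4032 + 541·(-7728) = 336, so (4032, -7728) solves it.
Subtracting 7·541 from x and adding 7·1037 to y gives the tidier solution (245, -469).
Check: 1037·245 + 541·(-469) = 254065 − 253729 = 336. ✓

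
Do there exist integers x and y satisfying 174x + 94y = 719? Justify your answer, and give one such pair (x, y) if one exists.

There are no such integers.

Both 174 and 94 are divisible by gcd(174, 94) = 2, hence so is any combination 174x + 94y.
But 719 = 2·359 + 1, so 2 ∤ 719.
So the equation is unsolvable over ℤ.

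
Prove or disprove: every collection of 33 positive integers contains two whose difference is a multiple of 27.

Partition the integers by their residue mod 27; there are 27 classes.
Since 33 > 27, two of the 33 integers must share a residue class by the pigeonhole principle; call them a and b.
Their difference a − b is then a multiple of 27.

Yes, this is always true.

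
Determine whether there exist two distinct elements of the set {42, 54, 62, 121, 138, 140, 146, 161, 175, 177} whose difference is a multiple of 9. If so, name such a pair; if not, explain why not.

Reduce each element mod 9: 42↦6, 54↦0, 62↦8, 121↦4, 138↦3, 140↦5, 146↦2, 161↦8, 175↦4, 177↦6. The residue 6 repeats (at 42 and 177), and 177 − 42 = 135 = 15·9.

42 and 177 are such a pair.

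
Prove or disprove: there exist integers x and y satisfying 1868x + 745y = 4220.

1868 and 745 are coprime, so 1868x + 745y ranges over all of ℤ.
Euclidean algorithm: 1868 = 2·745 + 378, 745 = 1·378 + 367, 378 = 1·367 + 11, 367 = 33·11 + 4, 11 = 2·4 + 3, 4 = 1·3 + 1, 3 = 3·1 + 0.
Unwinding: 1 = 4 − 1·3 = 4 − (11 − 2·4) = −11 + 3·4 = −11 + 3·(367 − 33·11) = 3·367 − 100·11 = 3·367 − 100·(378 − 1·367) = −100·378 + 103·367 = −100·378 + 103·(745 − 1·378) = 103·745 − 203·378 = 103·745 − 203·(1868 − 2·745) = −203·1868 + 509·745, i.e. 1868·(-203) + 745·509 = 1.
Scaling by 4220 gives the particular solution (x, y) = (-856660, 2147980).
Shifting by a multiple of (745, −1868) keeps it a solution: x = -856660 + 1150·745 = 90, y = 2147980 − 1150·1868 = -220.
Check: 1868·90 + 745·(-220) = 168120 − 163900 = 4220. ✓

x = 90, y = -220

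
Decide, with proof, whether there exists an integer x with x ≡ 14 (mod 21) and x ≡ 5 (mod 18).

x = 77

The moduli are not coprime: gcd(21, 18) = 3. Compatibility requires 3 ∣ (5 − 14) = -9, which holds, so solutions exist.
List candidates x ≡ 14 (mod 21): 14, 35, 56, 77. Modulo 18 these are 14, 17, 2, 5; 77 gives 5 as required.
Check: 77 mod 21 = 14, 77 mod 18 = 5. ✓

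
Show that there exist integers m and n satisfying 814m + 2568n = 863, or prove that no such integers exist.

Any value of 814m + 2568n is a multiple of gcd(814, 2568) = 2.
However 863 leaves remainder 1 on division by 2.
Therefore 814m + 2568n = 863 has no solution in integers.

No, no such integers exist.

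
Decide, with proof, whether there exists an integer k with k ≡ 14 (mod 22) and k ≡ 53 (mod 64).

Both moduli are multiples of 2 = gcd(22, 64), so any solution would satisfy k ≡ 14 and k ≡ 53 modulo 2 simultaneously.
However 14 ≡ 0 and 53 ≡ 1 (mod 2), and 0 ≠ 1.
Hence the system has no solution.

No, no such integer exists.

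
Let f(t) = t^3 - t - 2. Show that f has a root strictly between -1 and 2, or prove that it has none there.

f(-1) = -2 and f(2) = 4, which have opposite signs.
Since f is a polynomial it is continuous on [-1, 2].
By the Intermediate Value Theorem f must vanish at some point of (-1, 2).

Such a root exists.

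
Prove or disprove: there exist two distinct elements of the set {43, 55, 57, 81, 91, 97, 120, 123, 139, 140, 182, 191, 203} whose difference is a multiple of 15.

Two integers differ by a multiple of 15 exactly when they have the same residue mod 15. The residues are 43↦13, 55↦10, 57↦12, 81↦6, 91↦1, 97↦7, 120↦0, 123↦3, 139↦4, 140↦5, 182↦2, 191↦11, 203↦8.
All 13 residues are distinct, so no two elements differ by a multiple of 15.

No such pair exists.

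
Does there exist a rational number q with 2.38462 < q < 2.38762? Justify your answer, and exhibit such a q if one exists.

Scale by 31: the interval becomes (73.92322, 74.01622), which contains the integer 74.
So q = 74/31 works: it is a ratio of integers, and dividing 31·2.38462 < 74 < 31·2.38762 through by 31 gives 2.38462 < 74/31 < 2.38762.

q = 74/31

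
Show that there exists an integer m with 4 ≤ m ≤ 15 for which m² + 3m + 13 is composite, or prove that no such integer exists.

m = 10

At m = 10: 10² + 3·10 + 13 = 143 = 11·13, which is composite.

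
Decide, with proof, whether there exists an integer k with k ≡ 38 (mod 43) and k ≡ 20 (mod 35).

Since 43 and 35 share no common factor, CRT says the pair of congruences has a solution (unique mod 1505).
Write k = 38 + 43t and require 38 + 43t ≡ 20 (mod 35), i.e. 43t ≡ 17 (mod 35).
43 ≡ 8 (mod 35), so this reads 8t ≡ 17 (mod 35). Invert 8 mod 35 by the Euclidean algorithm: 35 = 4·8 + 3, 8 = 2·3 + 2, 3 = 1·2 + 1, 2 = 2·1 + 0; back-substituting, 1 = 3 − 1·2 = 3 − (8 − 2·3) = −8 + 3·3 = −8 + 3·(35 − 4·8) = 3·35 − 13·8. Hence 8·(-13) ≡ 1, so 8⁻¹ ≡ -13 ≡ 22 (mod 35).
Therefore t ≡ 22·17 = 374 ≡ 24 (mod 35).
Taking t = 24 gives k = 38 + 43·24 = 1070.
Check: 1070 mod 43 = 38, 1070 mod 35 = 20. ✓

k = 1070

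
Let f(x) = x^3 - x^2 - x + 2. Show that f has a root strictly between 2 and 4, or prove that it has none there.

No such root exists.

The endpoint values f(2) = 4 and f(4) = 46 are both positive. Claim: f(x) > 0 for every x in (2, 4).
Substitute x = 2 + u, where 0 < u < 2 on the interval. Expanding, f(2 + u) = u^3 + 5u^2 + 7u + 4.
The nonzero coefficients here are all positive, so for u > 0 every term is positive (or zero), and the constant term 4 is strictly positive.
Therefore f(x) > 0 throughout (2, 4), and f has no zero there.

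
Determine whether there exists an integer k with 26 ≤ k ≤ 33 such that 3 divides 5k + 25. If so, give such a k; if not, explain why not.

k = 28

For k = 26, 27 the values 155, 160 are not multiples of 3. At k = 28 we get 5·28 + 25 = 165, and 165 = 3·55.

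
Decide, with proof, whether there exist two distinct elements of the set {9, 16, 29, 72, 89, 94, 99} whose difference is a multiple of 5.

Both 9 and 29 leave remainder 4 on division by 5; their difference 20 = 4·5 is a multiple of 5.

The pair (9, 29) works.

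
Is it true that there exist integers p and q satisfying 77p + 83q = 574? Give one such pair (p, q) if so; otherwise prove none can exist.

p = 15, q = -7

Since gcd(77, 83) = 1, every integer is an integer combination of 77 and 83.
Euclidean algorithm: 83 = 1·77 + 6, 77 = 12·6 + 5, 6 = 1·5 + 1, 5 = 5·1 + 0.
Unwinding: 1 = 6 − 1·5 = 6 − (77 − 12·6) = −77 + 13·6 = −77 + 13·(83 − 1·77) = 13·83 − 14·77, i.e. 77·(-14) + 83·13 = 1.
Scaling by 574 gives the particular solution (p, q) = (-8036, 7462).
Shifting by a multiple of (83, −77) keeps it a solution: p = -8036 + 97·83 = 15, q = 7462 − 97·77 = -7.
Indeed 77·15 + 83·(-7) = 1155 − 581 = 574.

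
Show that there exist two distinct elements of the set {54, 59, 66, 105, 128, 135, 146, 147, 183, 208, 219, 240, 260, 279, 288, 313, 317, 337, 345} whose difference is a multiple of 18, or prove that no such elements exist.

54 mod 18 = 0 and 288 mod 18 = 0, so 288 − 54 = 234 = 13·18.

The pair (54, 288) works.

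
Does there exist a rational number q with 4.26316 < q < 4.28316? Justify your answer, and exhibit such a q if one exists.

q = 47/11

Look for a denominator N such that an integer falls strictly between N·4.26316 and N·4.28316. N = 11 works: 11·4.26316 = 46.89476 < 47 < 47.11476 = 11·4.28316.
So q = 47/11 works: it is a ratio of integers, and dividing 11·4.26316 < 47 < 11·4.28316 through by 11 gives 4.26316 < 47/11 < 4.28316.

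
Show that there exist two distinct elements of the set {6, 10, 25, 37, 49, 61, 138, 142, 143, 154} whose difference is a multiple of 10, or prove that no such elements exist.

There is no such pair.

Reduce each element modulo 10: 6↦6, 10↦0, 25↦5, 37↦7, 49↦9, 61↦1, 138↦8, 142↦2, 143↦3, 154↦4.
All 10 residues are distinct, so no two elements differ by a multiple of 10.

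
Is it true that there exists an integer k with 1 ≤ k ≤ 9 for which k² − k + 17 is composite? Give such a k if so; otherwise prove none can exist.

No, no such integer k in that range exists.

The values for k = 1, 2, …, 9 are 17, 19, 23, 29, 37, 47, 59, 73, 89, and each of these is prime.
So no value in the range makes the expression composite.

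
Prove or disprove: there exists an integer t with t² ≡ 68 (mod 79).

There is no such integer.

Apply Euler's criterion with the prime 79: 68 is a quadratic residue iff 68^39 ≡ 1 (mod 79), and a non-residue iff it is ≡ −1.
Squaring successively (mod 79): 68^2 = 4624 ≡ 42; 68^4 ≡ 42² = 1764 ≡ 26; 68^8 ≡ 26² = 676 ≡ 44; 68^16 ≡ 44² = 1936 ≡ 40; 68^32 ≡ 40² = 1600 ≡ 20.
Since 39 = 32 + 4 + 2 + 1, 68^39 ≡ 20 · 26 · 42 · 68; multiplying out mod 79: 20·26 = 520 ≡ 46, then 46·42 = 1932 ≡ 36, then 36·68 = 2448 ≡ 78. Thus 68^39 ≡ 78 ≡ −1 (mod 79).
The value −1 means 68 is a non-residue modulo 79, so t² ≡ 68 (mod 79) is impossible.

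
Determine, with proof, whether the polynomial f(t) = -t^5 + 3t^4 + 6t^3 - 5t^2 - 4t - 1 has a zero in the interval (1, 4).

f(1) = -2 and f(4) = 31, which have opposite signs.
As a polynomial, f is continuous on every closed interval.
By the Intermediate Value Theorem f must vanish at some point of (1, 4).

Yes, f has a root in the interval.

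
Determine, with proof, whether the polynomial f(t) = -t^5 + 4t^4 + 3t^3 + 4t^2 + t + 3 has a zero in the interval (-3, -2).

No.

The endpoint values f(-3) = 522 and f(-2) = 89 are both positive. Claim: f(t) > 0 for every t in (-3, -2).
Shift to the endpoint -2: with t = -2 − u (0 < u < 1), one computes f(-2 − u) = u^5 + 14u^4 + 69u^3 + 162u^2 + 187u + 89.
All 6 nonzero coefficients of this polynomial in u are positive; hence for u > 0 the value is a sum of positive terms (the constant 89 among them).
Therefore f(t) > 0 throughout (-3, -2), and f has no zero there.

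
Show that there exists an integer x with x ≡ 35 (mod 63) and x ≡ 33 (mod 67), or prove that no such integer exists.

Since 63 and 67 share no common factor, CRT says the pair of congruences has a solution (unique mod 4221).
Any solution of the first congruence is x = 35 + 63t; substituting into the second, 63t ≡ 33 − 35 ≡ 65 (mod 67).
Invert 63 mod 67 by the Euclidean algorithm: 67 = 1·63 + 4, 63 = 15·4 + 3, 4 = 1·3 + 1, 3 = 3·1 + 0; back-substituting, 1 = 4 − 1·3 = 4 − (63 − 15·4) = −63 + 16·4 = −63 + 16·(67 − 1·63) = 16·67 − 17·63. Hence 63·(-17) ≡ 1, so 63⁻¹ ≡ -17 ≡ 50 (mod 67).
Multiplying by 50: t ≡ 50·65 = 3250 ≡ 34 (mod 67).
With t = 34: x = 35 + 63·34 = 2177.
Check: 2177 mod 63 = 35, 2177 mod 67 = 33. ✓

x = 2177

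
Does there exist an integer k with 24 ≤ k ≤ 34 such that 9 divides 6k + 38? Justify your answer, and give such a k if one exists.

There is no such integer k in that range.

For k = 24, 25, …, 34 the values of 6k + 38 modulo 9 are 2, 8, 5, 2, 8, 5, 2, 8, 5, 2, 8 respectively.
None is 0, so 9 never divides 6k + 38 on this range.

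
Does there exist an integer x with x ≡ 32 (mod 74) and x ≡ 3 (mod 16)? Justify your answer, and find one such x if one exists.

gcd(74, 16) = 2. If x ≡ 32 (mod 74) and x ≡ 3 (mod 16), then x ≡ 32 (mod 2) and x ≡ 3 (mod 2).
These are incompatible: 32 − 3 = 29 is not divisible by 2.
Therefore no such x exists.

There is no such integer.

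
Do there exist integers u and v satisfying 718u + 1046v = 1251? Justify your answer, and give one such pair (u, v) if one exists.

No, no such integers exist.

Any value of 718u + 1046v is a multiple of gcd(718, 1046) = 2.
But 1251 = 2·625 + 1, so 2 ∤ 1251.
So the equation is unsolvable over ℤ.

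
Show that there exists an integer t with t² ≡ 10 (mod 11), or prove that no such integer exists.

Squares mod 11 repeat after t = 5 (as (−t)² = t²); for t = 0..5 they are 0, 1, 4, 9, 5, 3.
The set of squares mod 11 is therefore {0, 1, 3, 4, 5, 9}, which does not contain 10.
Therefore t² ≡ 10 (mod 11) has no solution.

No, no such integer exists.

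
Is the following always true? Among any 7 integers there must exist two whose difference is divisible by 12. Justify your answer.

No; for instance {15, 16, 17, 18, 19, 20, 21} is a counterexample.

Take the 7 consecutive integers 15, 16, …, 21: their residues mod 12 are all distinct because 7 ≤ 12.
The differences between them range over 1, …, 6, none of which is divisible by 12.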